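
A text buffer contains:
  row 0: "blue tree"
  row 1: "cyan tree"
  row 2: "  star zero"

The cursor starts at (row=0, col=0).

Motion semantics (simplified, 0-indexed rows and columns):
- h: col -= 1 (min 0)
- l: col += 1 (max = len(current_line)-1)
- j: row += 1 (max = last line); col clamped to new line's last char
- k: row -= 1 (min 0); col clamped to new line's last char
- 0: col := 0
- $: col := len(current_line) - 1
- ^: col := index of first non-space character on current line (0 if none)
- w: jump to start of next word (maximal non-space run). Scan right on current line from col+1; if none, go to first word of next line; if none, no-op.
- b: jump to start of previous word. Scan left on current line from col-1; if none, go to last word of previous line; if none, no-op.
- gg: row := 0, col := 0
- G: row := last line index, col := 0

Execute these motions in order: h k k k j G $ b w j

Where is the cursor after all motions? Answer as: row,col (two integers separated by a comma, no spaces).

Answer: 2,7

Derivation:
After 1 (h): row=0 col=0 char='b'
After 2 (k): row=0 col=0 char='b'
After 3 (k): row=0 col=0 char='b'
After 4 (k): row=0 col=0 char='b'
After 5 (j): row=1 col=0 char='c'
After 6 (G): row=2 col=0 char='_'
After 7 ($): row=2 col=10 char='o'
After 8 (b): row=2 col=7 char='z'
After 9 (w): row=2 col=7 char='z'
After 10 (j): row=2 col=7 char='z'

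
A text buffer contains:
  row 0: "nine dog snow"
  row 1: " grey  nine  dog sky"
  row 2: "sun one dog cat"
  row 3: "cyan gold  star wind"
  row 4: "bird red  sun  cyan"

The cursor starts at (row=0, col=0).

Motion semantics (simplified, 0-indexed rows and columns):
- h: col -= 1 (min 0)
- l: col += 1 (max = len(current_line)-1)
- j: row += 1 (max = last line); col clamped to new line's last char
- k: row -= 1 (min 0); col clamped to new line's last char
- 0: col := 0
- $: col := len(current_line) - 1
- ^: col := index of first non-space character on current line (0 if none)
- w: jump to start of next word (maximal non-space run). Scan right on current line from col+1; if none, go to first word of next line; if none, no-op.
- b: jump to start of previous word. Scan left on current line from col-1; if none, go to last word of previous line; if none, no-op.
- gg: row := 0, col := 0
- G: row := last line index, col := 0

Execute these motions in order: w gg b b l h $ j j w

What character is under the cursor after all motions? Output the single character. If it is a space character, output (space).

After 1 (w): row=0 col=5 char='d'
After 2 (gg): row=0 col=0 char='n'
After 3 (b): row=0 col=0 char='n'
After 4 (b): row=0 col=0 char='n'
After 5 (l): row=0 col=1 char='i'
After 6 (h): row=0 col=0 char='n'
After 7 ($): row=0 col=12 char='w'
After 8 (j): row=1 col=12 char='_'
After 9 (j): row=2 col=12 char='c'
After 10 (w): row=3 col=0 char='c'

Answer: c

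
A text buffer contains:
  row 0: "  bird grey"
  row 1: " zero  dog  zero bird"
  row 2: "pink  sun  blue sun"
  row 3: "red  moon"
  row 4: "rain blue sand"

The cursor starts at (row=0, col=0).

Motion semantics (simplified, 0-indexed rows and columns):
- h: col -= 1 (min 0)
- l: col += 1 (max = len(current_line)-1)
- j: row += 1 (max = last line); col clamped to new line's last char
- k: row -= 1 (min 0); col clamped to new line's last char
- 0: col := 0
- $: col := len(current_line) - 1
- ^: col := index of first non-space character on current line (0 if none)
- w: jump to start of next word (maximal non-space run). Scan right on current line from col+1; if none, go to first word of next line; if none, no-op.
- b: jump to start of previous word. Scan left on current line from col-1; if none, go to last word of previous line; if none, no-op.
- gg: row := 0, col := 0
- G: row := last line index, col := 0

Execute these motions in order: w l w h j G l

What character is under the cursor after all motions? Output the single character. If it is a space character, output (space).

After 1 (w): row=0 col=2 char='b'
After 2 (l): row=0 col=3 char='i'
After 3 (w): row=0 col=7 char='g'
After 4 (h): row=0 col=6 char='_'
After 5 (j): row=1 col=6 char='_'
After 6 (G): row=4 col=0 char='r'
After 7 (l): row=4 col=1 char='a'

Answer: a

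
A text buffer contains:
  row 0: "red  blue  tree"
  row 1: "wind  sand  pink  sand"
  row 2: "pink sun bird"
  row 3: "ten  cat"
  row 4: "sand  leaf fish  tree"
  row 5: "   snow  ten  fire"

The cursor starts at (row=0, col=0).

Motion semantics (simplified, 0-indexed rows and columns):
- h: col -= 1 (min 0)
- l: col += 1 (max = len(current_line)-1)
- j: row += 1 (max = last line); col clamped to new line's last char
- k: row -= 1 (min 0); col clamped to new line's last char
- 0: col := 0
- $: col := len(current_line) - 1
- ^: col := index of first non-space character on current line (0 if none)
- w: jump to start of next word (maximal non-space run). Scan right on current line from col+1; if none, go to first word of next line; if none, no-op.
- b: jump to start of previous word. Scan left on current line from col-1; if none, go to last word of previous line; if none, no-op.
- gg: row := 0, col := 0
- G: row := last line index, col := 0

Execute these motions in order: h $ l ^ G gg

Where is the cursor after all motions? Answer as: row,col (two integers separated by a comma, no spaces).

After 1 (h): row=0 col=0 char='r'
After 2 ($): row=0 col=14 char='e'
After 3 (l): row=0 col=14 char='e'
After 4 (^): row=0 col=0 char='r'
After 5 (G): row=5 col=0 char='_'
After 6 (gg): row=0 col=0 char='r'

Answer: 0,0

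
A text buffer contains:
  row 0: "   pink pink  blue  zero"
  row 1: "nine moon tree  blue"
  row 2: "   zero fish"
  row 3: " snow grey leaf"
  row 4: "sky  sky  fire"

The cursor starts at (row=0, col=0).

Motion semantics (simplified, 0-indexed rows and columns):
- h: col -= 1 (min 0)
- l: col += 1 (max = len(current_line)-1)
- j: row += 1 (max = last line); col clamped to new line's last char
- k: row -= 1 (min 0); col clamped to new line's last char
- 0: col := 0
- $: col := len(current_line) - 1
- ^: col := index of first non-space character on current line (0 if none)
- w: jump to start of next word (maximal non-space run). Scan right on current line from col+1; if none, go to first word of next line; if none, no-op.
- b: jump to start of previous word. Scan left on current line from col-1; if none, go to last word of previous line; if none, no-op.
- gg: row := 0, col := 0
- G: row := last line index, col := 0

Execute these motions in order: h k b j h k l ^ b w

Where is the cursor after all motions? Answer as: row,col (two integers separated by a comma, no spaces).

Answer: 0,8

Derivation:
After 1 (h): row=0 col=0 char='_'
After 2 (k): row=0 col=0 char='_'
After 3 (b): row=0 col=0 char='_'
After 4 (j): row=1 col=0 char='n'
After 5 (h): row=1 col=0 char='n'
After 6 (k): row=0 col=0 char='_'
After 7 (l): row=0 col=1 char='_'
After 8 (^): row=0 col=3 char='p'
After 9 (b): row=0 col=3 char='p'
After 10 (w): row=0 col=8 char='p'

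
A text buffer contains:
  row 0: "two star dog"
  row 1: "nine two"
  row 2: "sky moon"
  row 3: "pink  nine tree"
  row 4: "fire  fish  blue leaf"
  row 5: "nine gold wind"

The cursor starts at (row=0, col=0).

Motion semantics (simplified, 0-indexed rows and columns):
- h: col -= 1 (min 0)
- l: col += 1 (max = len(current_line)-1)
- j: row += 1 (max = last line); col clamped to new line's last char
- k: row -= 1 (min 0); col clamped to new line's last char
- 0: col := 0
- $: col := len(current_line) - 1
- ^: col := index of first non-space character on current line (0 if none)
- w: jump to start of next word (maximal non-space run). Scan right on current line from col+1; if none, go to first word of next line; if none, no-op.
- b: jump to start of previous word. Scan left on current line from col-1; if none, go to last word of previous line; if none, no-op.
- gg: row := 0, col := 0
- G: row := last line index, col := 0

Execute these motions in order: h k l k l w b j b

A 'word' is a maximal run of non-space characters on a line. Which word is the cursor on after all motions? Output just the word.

After 1 (h): row=0 col=0 char='t'
After 2 (k): row=0 col=0 char='t'
After 3 (l): row=0 col=1 char='w'
After 4 (k): row=0 col=1 char='w'
After 5 (l): row=0 col=2 char='o'
After 6 (w): row=0 col=4 char='s'
After 7 (b): row=0 col=0 char='t'
After 8 (j): row=1 col=0 char='n'
After 9 (b): row=0 col=9 char='d'

Answer: dog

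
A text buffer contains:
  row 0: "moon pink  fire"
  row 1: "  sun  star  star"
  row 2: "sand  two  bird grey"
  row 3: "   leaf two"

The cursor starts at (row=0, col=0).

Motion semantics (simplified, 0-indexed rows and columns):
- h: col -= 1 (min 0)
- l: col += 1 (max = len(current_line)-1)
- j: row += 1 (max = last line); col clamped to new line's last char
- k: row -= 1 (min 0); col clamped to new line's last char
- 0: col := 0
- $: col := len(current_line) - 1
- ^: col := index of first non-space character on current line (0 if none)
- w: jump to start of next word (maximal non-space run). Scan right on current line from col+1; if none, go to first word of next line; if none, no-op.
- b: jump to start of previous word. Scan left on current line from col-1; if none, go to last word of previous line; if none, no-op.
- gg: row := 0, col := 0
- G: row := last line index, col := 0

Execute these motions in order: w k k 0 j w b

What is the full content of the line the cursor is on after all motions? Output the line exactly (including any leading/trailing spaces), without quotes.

Answer: moon pink  fire

Derivation:
After 1 (w): row=0 col=5 char='p'
After 2 (k): row=0 col=5 char='p'
After 3 (k): row=0 col=5 char='p'
After 4 (0): row=0 col=0 char='m'
After 5 (j): row=1 col=0 char='_'
After 6 (w): row=1 col=2 char='s'
After 7 (b): row=0 col=11 char='f'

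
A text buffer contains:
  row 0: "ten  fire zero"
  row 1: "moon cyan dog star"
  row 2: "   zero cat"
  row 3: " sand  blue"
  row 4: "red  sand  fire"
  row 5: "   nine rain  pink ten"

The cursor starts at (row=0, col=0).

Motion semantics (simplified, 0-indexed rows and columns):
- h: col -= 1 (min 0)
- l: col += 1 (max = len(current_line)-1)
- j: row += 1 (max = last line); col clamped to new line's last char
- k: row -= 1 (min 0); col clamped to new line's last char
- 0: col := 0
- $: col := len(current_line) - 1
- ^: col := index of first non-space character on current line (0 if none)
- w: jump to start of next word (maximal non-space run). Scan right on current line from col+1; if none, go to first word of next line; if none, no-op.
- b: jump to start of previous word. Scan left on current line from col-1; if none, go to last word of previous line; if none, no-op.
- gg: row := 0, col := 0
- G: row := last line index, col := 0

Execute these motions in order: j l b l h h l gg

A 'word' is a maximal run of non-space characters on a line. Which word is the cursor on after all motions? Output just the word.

Answer: ten

Derivation:
After 1 (j): row=1 col=0 char='m'
After 2 (l): row=1 col=1 char='o'
After 3 (b): row=1 col=0 char='m'
After 4 (l): row=1 col=1 char='o'
After 5 (h): row=1 col=0 char='m'
After 6 (h): row=1 col=0 char='m'
After 7 (l): row=1 col=1 char='o'
After 8 (gg): row=0 col=0 char='t'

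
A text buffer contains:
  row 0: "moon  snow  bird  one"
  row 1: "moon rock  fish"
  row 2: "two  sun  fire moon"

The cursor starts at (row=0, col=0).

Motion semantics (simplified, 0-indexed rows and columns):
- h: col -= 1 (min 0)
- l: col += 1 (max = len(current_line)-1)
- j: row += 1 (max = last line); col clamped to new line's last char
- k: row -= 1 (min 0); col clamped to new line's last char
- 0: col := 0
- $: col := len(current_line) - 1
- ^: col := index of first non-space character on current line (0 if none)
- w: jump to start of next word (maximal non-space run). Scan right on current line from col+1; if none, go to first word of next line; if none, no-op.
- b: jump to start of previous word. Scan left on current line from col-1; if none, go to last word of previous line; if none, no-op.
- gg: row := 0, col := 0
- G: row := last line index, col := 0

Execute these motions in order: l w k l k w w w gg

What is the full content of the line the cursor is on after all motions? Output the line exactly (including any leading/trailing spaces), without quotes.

Answer: moon  snow  bird  one

Derivation:
After 1 (l): row=0 col=1 char='o'
After 2 (w): row=0 col=6 char='s'
After 3 (k): row=0 col=6 char='s'
After 4 (l): row=0 col=7 char='n'
After 5 (k): row=0 col=7 char='n'
After 6 (w): row=0 col=12 char='b'
After 7 (w): row=0 col=18 char='o'
After 8 (w): row=1 col=0 char='m'
After 9 (gg): row=0 col=0 char='m'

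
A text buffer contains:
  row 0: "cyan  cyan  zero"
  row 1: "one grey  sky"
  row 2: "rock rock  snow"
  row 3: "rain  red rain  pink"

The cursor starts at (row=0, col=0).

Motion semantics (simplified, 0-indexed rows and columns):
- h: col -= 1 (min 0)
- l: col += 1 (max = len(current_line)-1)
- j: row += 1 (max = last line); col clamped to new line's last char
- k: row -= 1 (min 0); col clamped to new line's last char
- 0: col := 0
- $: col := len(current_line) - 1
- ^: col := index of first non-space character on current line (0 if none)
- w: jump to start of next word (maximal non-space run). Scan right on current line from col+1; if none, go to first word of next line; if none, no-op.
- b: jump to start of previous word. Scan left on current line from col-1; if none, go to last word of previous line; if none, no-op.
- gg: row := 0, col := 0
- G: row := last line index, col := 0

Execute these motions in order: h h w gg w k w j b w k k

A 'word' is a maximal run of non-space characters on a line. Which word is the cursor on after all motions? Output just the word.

After 1 (h): row=0 col=0 char='c'
After 2 (h): row=0 col=0 char='c'
After 3 (w): row=0 col=6 char='c'
After 4 (gg): row=0 col=0 char='c'
After 5 (w): row=0 col=6 char='c'
After 6 (k): row=0 col=6 char='c'
After 7 (w): row=0 col=12 char='z'
After 8 (j): row=1 col=12 char='y'
After 9 (b): row=1 col=10 char='s'
After 10 (w): row=2 col=0 char='r'
After 11 (k): row=1 col=0 char='o'
After 12 (k): row=0 col=0 char='c'

Answer: cyan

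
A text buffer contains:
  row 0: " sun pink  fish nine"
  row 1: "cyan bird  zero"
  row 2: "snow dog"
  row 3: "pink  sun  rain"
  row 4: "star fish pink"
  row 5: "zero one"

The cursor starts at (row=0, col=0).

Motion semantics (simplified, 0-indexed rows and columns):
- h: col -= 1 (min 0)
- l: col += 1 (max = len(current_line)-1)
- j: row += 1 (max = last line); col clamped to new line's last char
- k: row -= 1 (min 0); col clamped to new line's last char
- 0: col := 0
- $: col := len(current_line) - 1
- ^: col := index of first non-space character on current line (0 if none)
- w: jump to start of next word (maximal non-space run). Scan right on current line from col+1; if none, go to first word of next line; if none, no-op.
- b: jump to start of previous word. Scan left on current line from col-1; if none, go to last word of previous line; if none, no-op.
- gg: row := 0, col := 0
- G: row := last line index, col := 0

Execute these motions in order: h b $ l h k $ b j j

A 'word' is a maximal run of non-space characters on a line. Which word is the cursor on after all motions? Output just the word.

Answer: dog

Derivation:
After 1 (h): row=0 col=0 char='_'
After 2 (b): row=0 col=0 char='_'
After 3 ($): row=0 col=19 char='e'
After 4 (l): row=0 col=19 char='e'
After 5 (h): row=0 col=18 char='n'
After 6 (k): row=0 col=18 char='n'
After 7 ($): row=0 col=19 char='e'
After 8 (b): row=0 col=16 char='n'
After 9 (j): row=1 col=14 char='o'
After 10 (j): row=2 col=7 char='g'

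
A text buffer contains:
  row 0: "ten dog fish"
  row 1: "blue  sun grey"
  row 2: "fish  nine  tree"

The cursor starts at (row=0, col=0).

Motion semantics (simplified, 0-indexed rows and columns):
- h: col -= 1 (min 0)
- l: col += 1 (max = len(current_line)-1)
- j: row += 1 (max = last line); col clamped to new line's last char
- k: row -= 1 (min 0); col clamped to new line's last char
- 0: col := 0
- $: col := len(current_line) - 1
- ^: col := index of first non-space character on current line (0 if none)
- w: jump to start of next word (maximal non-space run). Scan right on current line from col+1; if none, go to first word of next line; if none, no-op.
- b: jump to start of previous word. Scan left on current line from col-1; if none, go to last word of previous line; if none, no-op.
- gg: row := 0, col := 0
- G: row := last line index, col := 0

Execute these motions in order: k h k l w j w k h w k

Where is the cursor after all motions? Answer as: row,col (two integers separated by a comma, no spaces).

Answer: 0,8

Derivation:
After 1 (k): row=0 col=0 char='t'
After 2 (h): row=0 col=0 char='t'
After 3 (k): row=0 col=0 char='t'
After 4 (l): row=0 col=1 char='e'
After 5 (w): row=0 col=4 char='d'
After 6 (j): row=1 col=4 char='_'
After 7 (w): row=1 col=6 char='s'
After 8 (k): row=0 col=6 char='g'
After 9 (h): row=0 col=5 char='o'
After 10 (w): row=0 col=8 char='f'
After 11 (k): row=0 col=8 char='f'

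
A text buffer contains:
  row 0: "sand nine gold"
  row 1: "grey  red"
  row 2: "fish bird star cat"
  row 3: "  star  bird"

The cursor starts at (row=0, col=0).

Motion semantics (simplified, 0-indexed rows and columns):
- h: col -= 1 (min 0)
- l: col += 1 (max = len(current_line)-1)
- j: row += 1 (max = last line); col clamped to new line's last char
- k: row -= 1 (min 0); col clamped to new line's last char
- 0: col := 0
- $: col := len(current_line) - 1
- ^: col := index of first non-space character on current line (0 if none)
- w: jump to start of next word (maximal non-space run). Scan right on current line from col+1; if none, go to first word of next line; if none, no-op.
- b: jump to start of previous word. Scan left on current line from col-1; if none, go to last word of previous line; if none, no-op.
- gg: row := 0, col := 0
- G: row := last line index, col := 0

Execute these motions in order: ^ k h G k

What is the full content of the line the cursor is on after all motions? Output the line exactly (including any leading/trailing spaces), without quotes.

After 1 (^): row=0 col=0 char='s'
After 2 (k): row=0 col=0 char='s'
After 3 (h): row=0 col=0 char='s'
After 4 (G): row=3 col=0 char='_'
After 5 (k): row=2 col=0 char='f'

Answer: fish bird star cat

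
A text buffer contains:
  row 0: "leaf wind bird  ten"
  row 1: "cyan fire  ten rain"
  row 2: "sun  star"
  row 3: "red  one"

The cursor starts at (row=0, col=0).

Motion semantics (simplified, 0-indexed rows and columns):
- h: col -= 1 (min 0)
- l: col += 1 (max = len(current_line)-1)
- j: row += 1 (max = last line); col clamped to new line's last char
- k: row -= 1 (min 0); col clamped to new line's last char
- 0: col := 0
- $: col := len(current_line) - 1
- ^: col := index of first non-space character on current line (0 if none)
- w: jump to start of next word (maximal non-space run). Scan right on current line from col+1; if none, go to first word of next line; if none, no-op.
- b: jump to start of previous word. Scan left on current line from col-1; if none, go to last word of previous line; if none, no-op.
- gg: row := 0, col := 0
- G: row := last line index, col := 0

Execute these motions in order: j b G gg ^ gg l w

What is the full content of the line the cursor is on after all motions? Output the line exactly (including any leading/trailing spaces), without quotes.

After 1 (j): row=1 col=0 char='c'
After 2 (b): row=0 col=16 char='t'
After 3 (G): row=3 col=0 char='r'
After 4 (gg): row=0 col=0 char='l'
After 5 (^): row=0 col=0 char='l'
After 6 (gg): row=0 col=0 char='l'
After 7 (l): row=0 col=1 char='e'
After 8 (w): row=0 col=5 char='w'

Answer: leaf wind bird  ten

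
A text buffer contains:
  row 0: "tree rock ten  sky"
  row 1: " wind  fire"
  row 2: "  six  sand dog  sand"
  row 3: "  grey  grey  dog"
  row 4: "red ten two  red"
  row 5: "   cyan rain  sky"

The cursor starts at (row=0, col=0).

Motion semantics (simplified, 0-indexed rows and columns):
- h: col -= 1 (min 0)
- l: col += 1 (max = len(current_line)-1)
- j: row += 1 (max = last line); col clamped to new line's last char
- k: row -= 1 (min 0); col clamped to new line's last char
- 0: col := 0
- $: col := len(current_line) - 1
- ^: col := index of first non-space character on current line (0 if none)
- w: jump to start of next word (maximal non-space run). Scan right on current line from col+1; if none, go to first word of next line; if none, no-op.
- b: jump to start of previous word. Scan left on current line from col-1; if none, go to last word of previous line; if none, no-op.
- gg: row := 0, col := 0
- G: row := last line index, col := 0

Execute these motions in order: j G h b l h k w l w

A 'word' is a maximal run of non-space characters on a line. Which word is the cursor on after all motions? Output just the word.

After 1 (j): row=1 col=0 char='_'
After 2 (G): row=5 col=0 char='_'
After 3 (h): row=5 col=0 char='_'
After 4 (b): row=4 col=13 char='r'
After 5 (l): row=4 col=14 char='e'
After 6 (h): row=4 col=13 char='r'
After 7 (k): row=3 col=13 char='_'
After 8 (w): row=3 col=14 char='d'
After 9 (l): row=3 col=15 char='o'
After 10 (w): row=4 col=0 char='r'

Answer: red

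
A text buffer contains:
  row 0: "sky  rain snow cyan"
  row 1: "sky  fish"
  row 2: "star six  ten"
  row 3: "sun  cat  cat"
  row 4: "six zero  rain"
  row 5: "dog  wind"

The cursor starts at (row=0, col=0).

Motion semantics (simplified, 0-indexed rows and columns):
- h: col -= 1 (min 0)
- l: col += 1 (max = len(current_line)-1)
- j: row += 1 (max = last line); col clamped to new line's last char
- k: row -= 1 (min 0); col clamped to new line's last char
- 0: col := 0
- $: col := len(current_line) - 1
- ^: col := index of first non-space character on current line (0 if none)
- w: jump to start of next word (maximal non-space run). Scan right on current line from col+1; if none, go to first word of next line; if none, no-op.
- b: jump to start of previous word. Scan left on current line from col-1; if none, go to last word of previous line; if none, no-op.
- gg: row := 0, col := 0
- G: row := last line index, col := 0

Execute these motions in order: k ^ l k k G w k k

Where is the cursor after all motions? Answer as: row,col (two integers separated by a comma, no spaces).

After 1 (k): row=0 col=0 char='s'
After 2 (^): row=0 col=0 char='s'
After 3 (l): row=0 col=1 char='k'
After 4 (k): row=0 col=1 char='k'
After 5 (k): row=0 col=1 char='k'
After 6 (G): row=5 col=0 char='d'
After 7 (w): row=5 col=5 char='w'
After 8 (k): row=4 col=5 char='e'
After 9 (k): row=3 col=5 char='c'

Answer: 3,5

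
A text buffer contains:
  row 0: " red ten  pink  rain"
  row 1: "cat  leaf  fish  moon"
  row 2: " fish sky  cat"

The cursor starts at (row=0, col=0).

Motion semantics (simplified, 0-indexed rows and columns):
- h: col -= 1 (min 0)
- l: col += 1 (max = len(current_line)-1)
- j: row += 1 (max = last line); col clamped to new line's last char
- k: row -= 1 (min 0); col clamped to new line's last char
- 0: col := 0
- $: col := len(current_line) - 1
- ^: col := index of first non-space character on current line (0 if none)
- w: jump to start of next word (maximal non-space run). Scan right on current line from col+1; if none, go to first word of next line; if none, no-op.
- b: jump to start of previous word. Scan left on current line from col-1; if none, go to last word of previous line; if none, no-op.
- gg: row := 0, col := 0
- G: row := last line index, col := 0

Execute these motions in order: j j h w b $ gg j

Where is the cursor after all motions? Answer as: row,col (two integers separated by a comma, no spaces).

After 1 (j): row=1 col=0 char='c'
After 2 (j): row=2 col=0 char='_'
After 3 (h): row=2 col=0 char='_'
After 4 (w): row=2 col=1 char='f'
After 5 (b): row=1 col=17 char='m'
After 6 ($): row=1 col=20 char='n'
After 7 (gg): row=0 col=0 char='_'
After 8 (j): row=1 col=0 char='c'

Answer: 1,0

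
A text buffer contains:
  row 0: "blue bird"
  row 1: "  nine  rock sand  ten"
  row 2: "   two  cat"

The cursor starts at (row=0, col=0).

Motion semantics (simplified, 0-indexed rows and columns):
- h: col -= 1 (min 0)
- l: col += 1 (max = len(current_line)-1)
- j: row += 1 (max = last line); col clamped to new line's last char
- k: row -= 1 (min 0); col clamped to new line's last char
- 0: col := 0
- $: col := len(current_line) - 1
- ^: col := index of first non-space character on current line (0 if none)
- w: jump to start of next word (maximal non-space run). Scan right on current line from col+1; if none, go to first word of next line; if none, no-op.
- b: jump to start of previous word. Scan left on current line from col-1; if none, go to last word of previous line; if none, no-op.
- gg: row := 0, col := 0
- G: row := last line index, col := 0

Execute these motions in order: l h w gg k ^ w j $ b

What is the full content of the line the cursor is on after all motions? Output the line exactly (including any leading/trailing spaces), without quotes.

After 1 (l): row=0 col=1 char='l'
After 2 (h): row=0 col=0 char='b'
After 3 (w): row=0 col=5 char='b'
After 4 (gg): row=0 col=0 char='b'
After 5 (k): row=0 col=0 char='b'
After 6 (^): row=0 col=0 char='b'
After 7 (w): row=0 col=5 char='b'
After 8 (j): row=1 col=5 char='e'
After 9 ($): row=1 col=21 char='n'
After 10 (b): row=1 col=19 char='t'

Answer:   nine  rock sand  ten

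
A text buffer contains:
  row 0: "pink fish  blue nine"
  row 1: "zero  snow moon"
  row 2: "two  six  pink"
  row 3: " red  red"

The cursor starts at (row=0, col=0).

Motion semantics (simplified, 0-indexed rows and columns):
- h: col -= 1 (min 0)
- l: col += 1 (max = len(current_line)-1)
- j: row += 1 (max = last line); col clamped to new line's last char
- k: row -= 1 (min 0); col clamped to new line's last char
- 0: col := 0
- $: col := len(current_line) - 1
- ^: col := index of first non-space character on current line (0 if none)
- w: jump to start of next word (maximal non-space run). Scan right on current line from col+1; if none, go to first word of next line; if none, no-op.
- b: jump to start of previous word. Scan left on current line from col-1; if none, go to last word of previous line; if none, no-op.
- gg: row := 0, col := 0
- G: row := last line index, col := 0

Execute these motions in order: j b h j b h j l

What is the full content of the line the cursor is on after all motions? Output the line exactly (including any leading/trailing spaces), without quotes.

After 1 (j): row=1 col=0 char='z'
After 2 (b): row=0 col=16 char='n'
After 3 (h): row=0 col=15 char='_'
After 4 (j): row=1 col=14 char='n'
After 5 (b): row=1 col=11 char='m'
After 6 (h): row=1 col=10 char='_'
After 7 (j): row=2 col=10 char='p'
After 8 (l): row=2 col=11 char='i'

Answer: two  six  pink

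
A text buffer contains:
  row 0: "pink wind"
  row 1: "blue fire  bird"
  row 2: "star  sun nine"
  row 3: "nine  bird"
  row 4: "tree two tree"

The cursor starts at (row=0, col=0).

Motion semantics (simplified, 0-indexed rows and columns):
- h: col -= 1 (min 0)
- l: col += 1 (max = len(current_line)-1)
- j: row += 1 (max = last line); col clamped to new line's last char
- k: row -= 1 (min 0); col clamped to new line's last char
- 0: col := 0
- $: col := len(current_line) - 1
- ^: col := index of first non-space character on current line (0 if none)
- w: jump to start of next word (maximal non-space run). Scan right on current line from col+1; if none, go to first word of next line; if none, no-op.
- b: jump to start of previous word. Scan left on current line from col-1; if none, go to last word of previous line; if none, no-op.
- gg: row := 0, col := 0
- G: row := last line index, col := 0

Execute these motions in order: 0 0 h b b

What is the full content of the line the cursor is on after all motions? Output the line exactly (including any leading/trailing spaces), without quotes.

Answer: pink wind

Derivation:
After 1 (0): row=0 col=0 char='p'
After 2 (0): row=0 col=0 char='p'
After 3 (h): row=0 col=0 char='p'
After 4 (b): row=0 col=0 char='p'
After 5 (b): row=0 col=0 char='p'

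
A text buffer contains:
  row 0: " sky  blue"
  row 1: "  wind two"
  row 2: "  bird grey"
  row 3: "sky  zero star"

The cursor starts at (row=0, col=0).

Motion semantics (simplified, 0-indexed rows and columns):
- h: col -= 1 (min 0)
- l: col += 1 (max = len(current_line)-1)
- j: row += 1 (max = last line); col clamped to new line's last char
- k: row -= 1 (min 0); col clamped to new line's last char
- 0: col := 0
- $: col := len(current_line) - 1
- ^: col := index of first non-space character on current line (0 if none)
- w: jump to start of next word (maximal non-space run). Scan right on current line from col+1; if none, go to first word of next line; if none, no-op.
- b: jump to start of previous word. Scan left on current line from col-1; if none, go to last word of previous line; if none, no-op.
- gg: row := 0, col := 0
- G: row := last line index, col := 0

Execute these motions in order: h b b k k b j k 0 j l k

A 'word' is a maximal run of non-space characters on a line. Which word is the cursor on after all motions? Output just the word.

After 1 (h): row=0 col=0 char='_'
After 2 (b): row=0 col=0 char='_'
After 3 (b): row=0 col=0 char='_'
After 4 (k): row=0 col=0 char='_'
After 5 (k): row=0 col=0 char='_'
After 6 (b): row=0 col=0 char='_'
After 7 (j): row=1 col=0 char='_'
After 8 (k): row=0 col=0 char='_'
After 9 (0): row=0 col=0 char='_'
After 10 (j): row=1 col=0 char='_'
After 11 (l): row=1 col=1 char='_'
After 12 (k): row=0 col=1 char='s'

Answer: sky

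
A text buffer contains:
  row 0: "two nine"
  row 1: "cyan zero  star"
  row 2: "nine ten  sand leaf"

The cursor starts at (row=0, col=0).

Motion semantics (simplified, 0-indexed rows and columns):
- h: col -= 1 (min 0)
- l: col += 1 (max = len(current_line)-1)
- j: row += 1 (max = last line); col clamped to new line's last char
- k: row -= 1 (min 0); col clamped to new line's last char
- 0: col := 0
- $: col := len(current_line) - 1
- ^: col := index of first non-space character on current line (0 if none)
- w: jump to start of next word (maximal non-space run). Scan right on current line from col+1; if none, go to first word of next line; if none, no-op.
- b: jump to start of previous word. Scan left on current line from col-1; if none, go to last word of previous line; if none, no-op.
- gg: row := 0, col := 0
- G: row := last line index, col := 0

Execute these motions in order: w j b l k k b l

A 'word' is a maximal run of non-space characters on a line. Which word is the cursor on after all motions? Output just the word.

After 1 (w): row=0 col=4 char='n'
After 2 (j): row=1 col=4 char='_'
After 3 (b): row=1 col=0 char='c'
After 4 (l): row=1 col=1 char='y'
After 5 (k): row=0 col=1 char='w'
After 6 (k): row=0 col=1 char='w'
After 7 (b): row=0 col=0 char='t'
After 8 (l): row=0 col=1 char='w'

Answer: two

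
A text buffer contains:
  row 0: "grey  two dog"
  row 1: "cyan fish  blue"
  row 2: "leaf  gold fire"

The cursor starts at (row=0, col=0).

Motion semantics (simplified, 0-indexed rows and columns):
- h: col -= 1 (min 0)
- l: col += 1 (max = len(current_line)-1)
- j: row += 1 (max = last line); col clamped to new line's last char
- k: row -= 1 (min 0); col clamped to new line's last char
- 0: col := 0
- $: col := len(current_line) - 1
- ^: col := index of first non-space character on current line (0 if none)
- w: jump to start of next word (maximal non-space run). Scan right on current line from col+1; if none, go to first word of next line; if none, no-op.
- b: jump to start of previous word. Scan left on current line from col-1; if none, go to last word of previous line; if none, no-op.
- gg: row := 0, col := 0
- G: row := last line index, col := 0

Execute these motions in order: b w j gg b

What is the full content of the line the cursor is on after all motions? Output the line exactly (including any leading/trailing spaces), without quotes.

Answer: grey  two dog

Derivation:
After 1 (b): row=0 col=0 char='g'
After 2 (w): row=0 col=6 char='t'
After 3 (j): row=1 col=6 char='i'
After 4 (gg): row=0 col=0 char='g'
After 5 (b): row=0 col=0 char='g'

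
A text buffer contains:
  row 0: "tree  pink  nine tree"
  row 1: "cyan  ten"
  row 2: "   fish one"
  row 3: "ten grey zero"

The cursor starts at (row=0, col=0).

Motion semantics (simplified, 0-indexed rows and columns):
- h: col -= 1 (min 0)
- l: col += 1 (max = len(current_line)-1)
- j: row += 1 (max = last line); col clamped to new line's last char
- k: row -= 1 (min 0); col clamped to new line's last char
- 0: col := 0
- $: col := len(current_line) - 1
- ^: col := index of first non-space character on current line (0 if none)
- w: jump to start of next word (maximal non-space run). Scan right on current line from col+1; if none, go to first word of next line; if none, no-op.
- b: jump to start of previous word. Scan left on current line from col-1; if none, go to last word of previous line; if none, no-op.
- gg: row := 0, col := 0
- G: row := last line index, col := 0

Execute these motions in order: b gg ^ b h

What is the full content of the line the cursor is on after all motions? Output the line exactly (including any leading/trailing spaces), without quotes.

Answer: tree  pink  nine tree

Derivation:
After 1 (b): row=0 col=0 char='t'
After 2 (gg): row=0 col=0 char='t'
After 3 (^): row=0 col=0 char='t'
After 4 (b): row=0 col=0 char='t'
After 5 (h): row=0 col=0 char='t'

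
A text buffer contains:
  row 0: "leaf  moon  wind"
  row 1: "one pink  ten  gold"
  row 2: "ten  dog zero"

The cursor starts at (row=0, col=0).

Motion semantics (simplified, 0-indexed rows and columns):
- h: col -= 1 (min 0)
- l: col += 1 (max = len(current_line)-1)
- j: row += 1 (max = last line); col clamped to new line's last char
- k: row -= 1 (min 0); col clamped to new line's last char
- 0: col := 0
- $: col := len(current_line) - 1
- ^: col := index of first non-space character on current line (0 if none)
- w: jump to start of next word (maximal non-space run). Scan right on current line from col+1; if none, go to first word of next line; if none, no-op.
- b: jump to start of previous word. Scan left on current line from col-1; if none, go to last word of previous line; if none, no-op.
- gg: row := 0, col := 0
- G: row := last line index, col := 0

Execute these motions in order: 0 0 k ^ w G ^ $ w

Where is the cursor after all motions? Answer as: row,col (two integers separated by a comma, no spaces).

After 1 (0): row=0 col=0 char='l'
After 2 (0): row=0 col=0 char='l'
After 3 (k): row=0 col=0 char='l'
After 4 (^): row=0 col=0 char='l'
After 5 (w): row=0 col=6 char='m'
After 6 (G): row=2 col=0 char='t'
After 7 (^): row=2 col=0 char='t'
After 8 ($): row=2 col=12 char='o'
After 9 (w): row=2 col=12 char='o'

Answer: 2,12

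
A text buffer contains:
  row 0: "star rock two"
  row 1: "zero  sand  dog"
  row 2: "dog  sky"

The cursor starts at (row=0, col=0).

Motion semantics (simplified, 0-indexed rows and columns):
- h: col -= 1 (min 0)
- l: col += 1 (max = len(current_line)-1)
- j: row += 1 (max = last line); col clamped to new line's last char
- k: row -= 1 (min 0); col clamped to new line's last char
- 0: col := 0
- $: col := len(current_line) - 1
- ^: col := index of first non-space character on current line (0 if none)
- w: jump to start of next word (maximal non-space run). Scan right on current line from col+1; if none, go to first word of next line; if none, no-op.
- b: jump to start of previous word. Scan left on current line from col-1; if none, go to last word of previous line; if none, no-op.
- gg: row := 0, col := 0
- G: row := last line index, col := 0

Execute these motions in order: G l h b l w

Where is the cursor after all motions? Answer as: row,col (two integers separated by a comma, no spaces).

After 1 (G): row=2 col=0 char='d'
After 2 (l): row=2 col=1 char='o'
After 3 (h): row=2 col=0 char='d'
After 4 (b): row=1 col=12 char='d'
After 5 (l): row=1 col=13 char='o'
After 6 (w): row=2 col=0 char='d'

Answer: 2,0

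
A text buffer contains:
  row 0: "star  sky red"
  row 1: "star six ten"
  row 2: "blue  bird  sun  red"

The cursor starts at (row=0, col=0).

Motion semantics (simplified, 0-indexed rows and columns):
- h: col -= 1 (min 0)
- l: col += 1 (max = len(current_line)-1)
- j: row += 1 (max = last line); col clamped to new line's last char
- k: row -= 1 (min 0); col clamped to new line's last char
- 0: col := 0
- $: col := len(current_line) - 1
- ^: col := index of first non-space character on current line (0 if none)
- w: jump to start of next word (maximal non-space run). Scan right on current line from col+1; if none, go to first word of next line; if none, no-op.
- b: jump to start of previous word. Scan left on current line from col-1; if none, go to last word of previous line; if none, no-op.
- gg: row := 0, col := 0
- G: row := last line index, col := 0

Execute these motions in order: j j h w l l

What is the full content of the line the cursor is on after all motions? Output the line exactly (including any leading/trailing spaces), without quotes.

After 1 (j): row=1 col=0 char='s'
After 2 (j): row=2 col=0 char='b'
After 3 (h): row=2 col=0 char='b'
After 4 (w): row=2 col=6 char='b'
After 5 (l): row=2 col=7 char='i'
After 6 (l): row=2 col=8 char='r'

Answer: blue  bird  sun  red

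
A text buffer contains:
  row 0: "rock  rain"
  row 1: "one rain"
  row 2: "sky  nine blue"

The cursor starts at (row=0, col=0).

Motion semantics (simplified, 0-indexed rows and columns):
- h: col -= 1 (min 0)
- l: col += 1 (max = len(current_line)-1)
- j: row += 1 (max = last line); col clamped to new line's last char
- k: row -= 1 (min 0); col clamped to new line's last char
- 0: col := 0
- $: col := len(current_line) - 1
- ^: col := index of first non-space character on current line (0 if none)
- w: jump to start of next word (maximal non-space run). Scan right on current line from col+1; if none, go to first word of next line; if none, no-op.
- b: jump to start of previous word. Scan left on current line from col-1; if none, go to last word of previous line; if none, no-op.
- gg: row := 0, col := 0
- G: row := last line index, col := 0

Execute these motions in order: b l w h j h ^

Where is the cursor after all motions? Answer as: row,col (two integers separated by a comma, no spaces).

Answer: 1,0

Derivation:
After 1 (b): row=0 col=0 char='r'
After 2 (l): row=0 col=1 char='o'
After 3 (w): row=0 col=6 char='r'
After 4 (h): row=0 col=5 char='_'
After 5 (j): row=1 col=5 char='a'
After 6 (h): row=1 col=4 char='r'
After 7 (^): row=1 col=0 char='o'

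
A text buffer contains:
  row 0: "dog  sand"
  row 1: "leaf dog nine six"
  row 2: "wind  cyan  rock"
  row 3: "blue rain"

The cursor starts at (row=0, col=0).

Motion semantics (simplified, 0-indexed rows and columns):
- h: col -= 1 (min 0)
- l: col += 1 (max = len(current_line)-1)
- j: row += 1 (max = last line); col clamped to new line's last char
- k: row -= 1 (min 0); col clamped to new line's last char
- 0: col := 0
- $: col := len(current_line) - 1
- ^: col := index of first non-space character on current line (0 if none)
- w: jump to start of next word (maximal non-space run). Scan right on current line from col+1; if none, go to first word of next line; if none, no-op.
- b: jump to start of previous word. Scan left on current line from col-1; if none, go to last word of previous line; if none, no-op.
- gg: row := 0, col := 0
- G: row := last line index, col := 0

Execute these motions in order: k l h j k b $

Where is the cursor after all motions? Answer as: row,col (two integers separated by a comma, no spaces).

Answer: 0,8

Derivation:
After 1 (k): row=0 col=0 char='d'
After 2 (l): row=0 col=1 char='o'
After 3 (h): row=0 col=0 char='d'
After 4 (j): row=1 col=0 char='l'
After 5 (k): row=0 col=0 char='d'
After 6 (b): row=0 col=0 char='d'
After 7 ($): row=0 col=8 char='d'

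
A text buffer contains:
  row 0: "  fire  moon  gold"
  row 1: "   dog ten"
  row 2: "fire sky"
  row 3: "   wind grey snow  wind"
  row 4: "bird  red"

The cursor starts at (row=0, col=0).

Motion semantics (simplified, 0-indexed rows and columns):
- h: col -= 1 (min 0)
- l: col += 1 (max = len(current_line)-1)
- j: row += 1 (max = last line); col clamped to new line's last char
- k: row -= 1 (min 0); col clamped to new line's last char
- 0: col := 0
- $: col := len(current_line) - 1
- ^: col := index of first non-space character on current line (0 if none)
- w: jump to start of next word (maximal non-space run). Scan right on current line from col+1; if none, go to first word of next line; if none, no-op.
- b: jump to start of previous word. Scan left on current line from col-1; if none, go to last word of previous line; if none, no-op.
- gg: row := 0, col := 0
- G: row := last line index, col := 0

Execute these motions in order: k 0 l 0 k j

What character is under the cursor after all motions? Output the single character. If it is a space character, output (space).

After 1 (k): row=0 col=0 char='_'
After 2 (0): row=0 col=0 char='_'
After 3 (l): row=0 col=1 char='_'
After 4 (0): row=0 col=0 char='_'
After 5 (k): row=0 col=0 char='_'
After 6 (j): row=1 col=0 char='_'

Answer: (space)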